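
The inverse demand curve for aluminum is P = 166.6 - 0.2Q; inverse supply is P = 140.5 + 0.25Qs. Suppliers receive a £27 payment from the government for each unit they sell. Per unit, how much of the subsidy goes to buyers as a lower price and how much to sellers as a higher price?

Buyers gain £12 per unit; sellers gain £15 per unit

Pre-subsidy: 166.6 - 0.2Q = 140.5 + 0.25Q gives Q* = 58 and P* = 155.
With the subsidy, sellers receive Ps = Pb + 27 for each unit, where Pb is the price buyers pay.
On the curves, Pb = 166.6 - 0.2Q and Ps = 140.5 + 0.25Q; the wedge Ps − Pb = 27 gives 140.5 + 0.25Q − (166.6 - 0.2Q) = 27, so Q' = 118.
Then Pb = 166.6 − 0.2·118 = 143 and Ps = 140.5 + 0.25·118 = 170.
Buyers' price falls by P* − Pb = 155 − 143 = 12; sellers' price rises by Ps − P* = 170 − 155 = 15.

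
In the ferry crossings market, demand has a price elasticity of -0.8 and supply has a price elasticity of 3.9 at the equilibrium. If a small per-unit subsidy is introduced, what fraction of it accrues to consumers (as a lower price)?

Consumer share = 39/47

For a small subsidy around the equilibrium, the benefit split depends on the relative slopes, which at a point are proportional to the elasticities.
Buyer share = εs/(εs + |εd|) = 3.9/(3.9 + 0.8) = 39/47; seller share = |εd|/(εs + |εd|) = 8/47.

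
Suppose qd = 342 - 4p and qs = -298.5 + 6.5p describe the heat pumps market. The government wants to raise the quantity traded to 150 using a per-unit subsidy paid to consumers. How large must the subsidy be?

Required subsidy s = 21 per unit

At q = 150, invert demand for the buyer price: pb = (342 − 150)/4 = 48; invert supply for the seller price: ps = (150 − (-298.5))/6.5 = 69.
The subsidy must fill the gap: s = ps − pb = 69 − 48 = 21.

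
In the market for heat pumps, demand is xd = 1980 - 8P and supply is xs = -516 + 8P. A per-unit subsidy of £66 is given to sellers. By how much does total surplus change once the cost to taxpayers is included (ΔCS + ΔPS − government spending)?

Pre-subsidy: 1980 - 8P = -516 + 8P gives P* = 156, x* = 732.
With the subsidy, sellers receive Ps = Pb + 66 for each unit, where Pb is the price buyers pay.
Supply in terms of Pb becomes xs = -516 + 8(Pb + 66) = 12 + 8Pb. Setting this equal to demand: 1980 - 8Pb = 12 + 8Pb, so Pb = 123.
Sellers receive Ps = 123 + 66 = 189; x' = 1980 − 8·123 = 996.
ΔCS = ½(732 + 996)(156 − 123) = 28512; ΔPS = ½(732 + 996)(189 − 156) = 28512.
Government spending = 66 × 996 = 65736.
Net change = 28512 + 28512 − 65736 = -8712. The loss equals the DWL triangle ½·66·264.

Net change in total surplus = -£8712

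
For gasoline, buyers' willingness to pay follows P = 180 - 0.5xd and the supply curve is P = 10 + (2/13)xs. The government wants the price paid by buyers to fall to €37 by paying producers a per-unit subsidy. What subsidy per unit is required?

At a buyer price of 37, quantity demanded is 360 − 2·37 = 286.
Sellers supply 286 only when they receive Ps = 10 + (2/13)·286 = 54.
s = Ps − Pb = 54 − 37 = 17.

Required subsidy s = €17 per unit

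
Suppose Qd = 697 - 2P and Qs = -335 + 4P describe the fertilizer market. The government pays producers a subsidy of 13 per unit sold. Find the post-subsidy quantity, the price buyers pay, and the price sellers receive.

Q' = 1111/3; buyers pay 490/3; sellers receive 529/3

Pre-subsidy: 697 - 2P = -335 + 4P gives P* = 172, Q* = 353.
With the subsidy, sellers receive Ps = Pb + 13 for each unit, where Pb is the price buyers pay.
Supply in terms of Pb becomes Qs = -335 + 4(Pb + 13) = -283 + 4Pb. Setting this equal to demand: 697 - 2Pb = -283 + 4Pb, so Pb = 490/3.
Sellers receive Ps = 490/3 + 13 = 529/3; Q' = 697 − 2·(490/3) = 1111/3.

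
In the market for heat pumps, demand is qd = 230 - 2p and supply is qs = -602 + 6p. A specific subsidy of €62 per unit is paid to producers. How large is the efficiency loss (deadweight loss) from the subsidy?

Deadweight loss = €2883

Pre-subsidy: 230 - 2p = -602 + 6p gives p* = 104, q* = 22.
With the subsidy, sellers receive ps = pb + 62 for each unit, where pb is the price buyers pay.
Supply in terms of pb becomes qs = -602 + 6(pb + 62) = -230 + 6pb. Setting this equal to demand: 230 - 2pb = -230 + 6pb, so pb = 57.5.
Sellers receive ps = 57.5 + 62 = 119.5; q' = 230 − 2·57.5 = 115.
The subsidy expands output by 115 − 22 = 93 past the efficient level; on those units the gap between marginal cost and willingness to pay runs from 0 up to 62.
DWL = ½ × 62 × 93 = 2883.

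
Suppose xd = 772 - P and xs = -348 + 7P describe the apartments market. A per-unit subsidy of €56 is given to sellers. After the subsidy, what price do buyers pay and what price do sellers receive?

Pre-subsidy: 772 - P = -348 + 7P gives P* = 140, x* = 632.
With the subsidy, sellers receive Ps = Pb + 56 for each unit, where Pb is the price buyers pay.
Supply in terms of Pb becomes xs = -348 + 7(Pb + 56) = 44 + 7Pb. Setting this equal to demand: 772 - Pb = 44 + 7Pb, so Pb = 91.
Sellers receive Ps = 91 + 56 = 147; x' = 772 − 1·91 = 681.

Buyers pay €91; sellers receive €147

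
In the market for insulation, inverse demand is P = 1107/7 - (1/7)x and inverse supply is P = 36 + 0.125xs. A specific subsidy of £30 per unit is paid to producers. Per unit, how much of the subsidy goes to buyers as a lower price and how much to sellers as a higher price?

Pre-subsidy: 1107/7 - (1/7)x = 36 + 0.125x gives x* = 456 and P* = 93.
With the subsidy, sellers receive Ps = Pb + 30 for each unit, where Pb is the price buyers pay.
On the curves, Pb = 1107/7 - (1/7)x and Ps = 36 + 0.125x; the wedge Ps − Pb = 30 gives 36 + 0.125x − (1107/7 - (1/7)x) = 30, so x' = 568.
Then Pb = 1107/7 − (1/7)·568 = 77 and Ps = 36 + 0.125·568 = 107.
Buyers' price falls by P* − Pb = 93 − 77 = 16; sellers' price rises by Ps − P* = 107 − 93 = 14.

Buyers gain £16 per unit; sellers gain £14 per unit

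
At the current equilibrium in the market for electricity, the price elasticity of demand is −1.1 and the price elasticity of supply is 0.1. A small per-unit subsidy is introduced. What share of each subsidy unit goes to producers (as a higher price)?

For a small subsidy around the equilibrium, the benefit split depends on the relative slopes, which at a point are proportional to the elasticities.
Buyer share = εs/(εs + |εd|) = 0.1/(0.1 + 1.1) = 1/12; seller share = |εd|/(εs + |εd|) = 11/12.
So producers capture 11/12 of the subsidy.

Producer share = 11/12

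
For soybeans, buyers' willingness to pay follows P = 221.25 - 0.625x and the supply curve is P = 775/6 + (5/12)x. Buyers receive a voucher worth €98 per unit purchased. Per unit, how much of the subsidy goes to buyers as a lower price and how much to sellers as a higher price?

Buyers gain €58.8 per unit; sellers gain €39.2 per unit

Pre-subsidy: 221.25 - 0.625x = 775/6 + (5/12)x gives x* = 88.4 and P* = 166.
With the rebate, buyers effectively pay Pb = Ps − 98, where Ps is the price sellers receive.
On the curves, Pb = 221.25 - 0.625x and Ps = 775/6 + (5/12)x; the wedge Ps − Pb = 98 gives 775/6 + (5/12)x − (221.25 - 0.625x) = 98, so x' = 182.48.
Then Pb = 221.25 − 0.625·182.48 = 107.2 and Ps = 775/6 + (5/12)·182.48 = 205.2.
Buyers' price falls by P* − Pb = 166 − 107.2 = 58.8; sellers' price rises by Ps − P* = 205.2 − 166 = 39.2.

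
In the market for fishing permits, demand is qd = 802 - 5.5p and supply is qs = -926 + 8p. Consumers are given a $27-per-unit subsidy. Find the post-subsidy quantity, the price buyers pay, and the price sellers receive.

q' = 186; buyers pay $112; sellers receive $139

Pre-subsidy: 802 - 5.5p = -926 + 8p gives p* = 128, q* = 98.
With the rebate, buyers effectively pay pb = ps − 27, where ps is the price sellers receive.
Demand in terms of ps becomes qd = 802 − 5.5(ps − 27) = 950.5 - 5.5ps. Setting this equal to supply: 950.5 - 5.5ps = -926 + 8ps, so ps = 139.
Buyers pay pb = 139 − 27 = 112; q' = -926 + 8·139 = 186.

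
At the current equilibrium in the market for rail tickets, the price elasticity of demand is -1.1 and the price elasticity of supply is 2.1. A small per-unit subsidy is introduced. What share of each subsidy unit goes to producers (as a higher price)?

For a small subsidy around the equilibrium, the benefit split depends on the relative slopes, which at a point are proportional to the elasticities.
Buyer share = εs/(εs + |εd|) = 2.1/(2.1 + 1.1) = 0.65625; seller share = |εd|/(εs + |εd|) = 0.34375.
So producers capture 0.34375 of the subsidy.

Producer share = 0.34375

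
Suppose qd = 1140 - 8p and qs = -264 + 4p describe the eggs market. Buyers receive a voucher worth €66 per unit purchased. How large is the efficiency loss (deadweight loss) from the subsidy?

Deadweight loss = €5808

Pre-subsidy: 1140 - 8p = -264 + 4p gives p* = 117, q* = 204.
With the rebate, buyers effectively pay pb = ps − 66, where ps is the price sellers receive.
Demand in terms of ps becomes qd = 1140 − 8(ps − 66) = 1668 - 8ps. Setting this equal to supply: 1668 - 8ps = -264 + 4ps, so ps = 161.
Buyers pay pb = 161 − 66 = 95; q' = -264 + 4·161 = 380.
The subsidy expands output by 380 − 204 = 176 past the efficient level; on those units the gap between marginal cost and willingness to pay runs from 0 up to 66.
DWL = ½ × 66 × 176 = 5808.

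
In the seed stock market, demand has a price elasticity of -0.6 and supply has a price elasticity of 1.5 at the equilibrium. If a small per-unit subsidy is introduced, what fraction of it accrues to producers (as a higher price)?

Producer share = 2/7

For a small subsidy around the equilibrium, the benefit split depends on the relative slopes, which at a point are proportional to the elasticities.
Buyer share = εs/(εs + |εd|) = 1.5/(1.5 + 0.6) = 5/7; seller share = |εd|/(εs + |εd|) = 2/7.
So producers capture 2/7 of the subsidy.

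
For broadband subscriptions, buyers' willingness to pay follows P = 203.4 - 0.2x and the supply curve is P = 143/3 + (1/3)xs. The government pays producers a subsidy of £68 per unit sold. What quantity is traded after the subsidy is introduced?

Pre-subsidy: 203.4 - 0.2x = 143/3 + (1/3)x gives x* = 292 and P* = 145.
With the subsidy, sellers receive Ps = Pb + 68 for each unit, where Pb is the price buyers pay.
On the curves, Pb = 203.4 - 0.2x and Ps = 143/3 + (1/3)x; the wedge Ps − Pb = 68 gives 143/3 + (1/3)x − (203.4 - 0.2x) = 68, so x' = 419.5.
Then Pb = 203.4 − 0.2·419.5 = 119.5 and Ps = 143/3 + (1/3)·419.5 = 187.5.

x' = 419.5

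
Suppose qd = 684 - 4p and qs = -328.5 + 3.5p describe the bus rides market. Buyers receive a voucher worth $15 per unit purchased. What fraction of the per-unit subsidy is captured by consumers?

Pre-subsidy: 684 - 4p = -328.5 + 3.5p gives p* = 135, q* = 144.
With the rebate, buyers effectively pay pb = ps − 15, where ps is the price sellers receive.
Demand in terms of ps becomes qd = 684 − 4(ps − 15) = 744 - 4ps. Setting this equal to supply: 744 - 4ps = -328.5 + 3.5ps, so ps = 143.
Buyers pay pb = 143 − 15 = 128; q' = -328.5 + 3.5·143 = 172.
Buyers' price falls by p* − pb = 135 − 128 = 7; sellers' price rises by ps − p* = 143 − 135 = 8.
So consumers capture 7/15 = 7/15 of each unit of subsidy.

Consumer share = 7/15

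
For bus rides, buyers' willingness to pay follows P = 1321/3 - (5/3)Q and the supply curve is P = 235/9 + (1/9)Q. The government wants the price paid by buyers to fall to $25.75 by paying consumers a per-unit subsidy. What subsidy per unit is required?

Required subsidy s = $28 per unit

At a buyer price of 25.75, quantity demanded is 264.2 − 0.6·25.75 = 248.75.
Sellers supply 248.75 only when they receive Ps = 235/9 + (1/9)·248.75 = 53.75.
s = Ps − Pb = 53.75 − 25.75 = 28.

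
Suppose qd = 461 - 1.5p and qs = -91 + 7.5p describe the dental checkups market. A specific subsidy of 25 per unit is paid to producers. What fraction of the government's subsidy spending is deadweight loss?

DWL / government spending = 125/3202

Pre-subsidy: 461 - 1.5p = -91 + 7.5p gives p* = 184/3, q* = 369.
With the subsidy, sellers receive ps = pb + 25 for each unit, where pb is the price buyers pay.
Supply in terms of pb becomes qs = -91 + 7.5(pb + 25) = 96.5 + 7.5pb. Setting this equal to demand: 461 - 1.5pb = 96.5 + 7.5pb, so pb = 40.5.
Sellers receive ps = 40.5 + 25 = 65.5; q' = 461 − 1.5·40.5 = 400.25.
ΔCS = ½(369 + 400.25)(184/3 − 40.5) = 384625/48; ΔPS = ½(369 + 400.25)(65.5 − 184/3) = 76925/48.
Government spending = 25 × 400.25 = 10006.25.
DWL = ½ × 25 × (400.25 − 369) = 390.625; fraction = 390.625 / 10006.25 = 125/3202.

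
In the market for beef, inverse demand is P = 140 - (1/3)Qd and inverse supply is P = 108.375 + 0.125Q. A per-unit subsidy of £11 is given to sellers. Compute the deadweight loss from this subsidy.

Deadweight loss = £132

Pre-subsidy: 140 - (1/3)Q = 108.375 + 0.125Q gives Q* = 69 and P* = 117.
With the subsidy, sellers receive Ps = Pb + 11 for each unit, where Pb is the price buyers pay.
On the curves, Pb = 140 - (1/3)Q and Ps = 108.375 + 0.125Q; the wedge Ps − Pb = 11 gives 108.375 + 0.125Q − (140 - (1/3)Q) = 11, so Q' = 93.
Then Pb = 140 − (1/3)·93 = 109 and Ps = 108.375 + 0.125·93 = 120.
The subsidy expands output by 93 − 69 = 24 past the efficient level; on those units the gap between marginal cost and willingness to pay runs from 0 up to 11.
DWL = ½ × 11 × 24 = 132.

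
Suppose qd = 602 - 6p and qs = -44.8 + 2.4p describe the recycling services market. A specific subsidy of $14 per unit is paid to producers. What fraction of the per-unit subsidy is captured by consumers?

Consumer share = 2/7

Pre-subsidy: 602 - 6p = -44.8 + 2.4p gives p* = 77, q* = 140.
With the subsidy, sellers receive ps = pb + 14 for each unit, where pb is the price buyers pay.
Supply in terms of pb becomes qs = -44.8 + 2.4(pb + 14) = -11.2 + 2.4pb. Setting this equal to demand: 602 - 6pb = -11.2 + 2.4pb, so pb = 73.
Sellers receive ps = 73 + 14 = 87; q' = 602 − 6·73 = 164.
Buyers' price falls by p* − pb = 77 − 73 = 4; sellers' price rises by ps − p* = 87 − 77 = 10.
So consumers capture 4/14 = 2/7 of each unit of subsidy.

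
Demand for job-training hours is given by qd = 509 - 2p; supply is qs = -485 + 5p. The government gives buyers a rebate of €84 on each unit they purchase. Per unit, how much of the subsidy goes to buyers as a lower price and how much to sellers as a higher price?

Pre-subsidy: 509 - 2p = -485 + 5p gives p* = 142, q* = 225.
With the rebate, buyers effectively pay pb = ps − 84, where ps is the price sellers receive.
Demand in terms of ps becomes qd = 509 − 2(ps − 84) = 677 - 2ps. Setting this equal to supply: 677 - 2ps = -485 + 5ps, so ps = 166.
Buyers pay pb = 166 − 84 = 82; q' = -485 + 5·166 = 345.
Buyers' price falls by p* − pb = 142 − 82 = 60; sellers' price rises by ps − p* = 166 − 142 = 24.

Buyers gain €60 per unit; sellers gain €24 per unit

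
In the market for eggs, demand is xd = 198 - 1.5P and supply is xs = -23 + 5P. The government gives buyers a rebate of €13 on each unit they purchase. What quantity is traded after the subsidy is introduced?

x' = 162

Pre-subsidy: 198 - 1.5P = -23 + 5P gives P* = 34, x* = 147.
With the rebate, buyers effectively pay Pb = Ps − 13, where Ps is the price sellers receive.
Demand in terms of Ps becomes xd = 198 − 1.5(Ps − 13) = 217.5 - 1.5Ps. Setting this equal to supply: 217.5 - 1.5Ps = -23 + 5Ps, so Ps = 37.
Buyers pay Pb = 37 − 13 = 24; x' = -23 + 5·37 = 162.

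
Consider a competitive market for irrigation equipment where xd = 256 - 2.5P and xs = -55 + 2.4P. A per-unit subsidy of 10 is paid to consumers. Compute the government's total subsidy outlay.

Pre-subsidy: 256 - 2.5P = -55 + 2.4P gives P* = 3110/49, x* = 4769/49.
With the rebate, buyers effectively pay Pb = Ps − 10, where Ps is the price sellers receive.
Demand in terms of Ps becomes xd = 256 − 2.5(Ps − 10) = 281 - 2.5Ps. Setting this equal to supply: 281 - 2.5Ps = -55 + 2.4Ps, so Ps = 480/7.
Buyers pay Pb = 480/7 − 10 = 410/7; x' = -55 + 2.4·(480/7) = 767/7.
Government outlay = subsidy × quantity = 10 × 767/7 = 7670/7.

Government cost = 7670/7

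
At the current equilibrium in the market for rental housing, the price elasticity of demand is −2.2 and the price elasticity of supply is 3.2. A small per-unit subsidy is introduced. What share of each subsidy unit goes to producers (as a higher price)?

For a small subsidy around the equilibrium, the benefit split depends on the relative slopes, which at a point are proportional to the elasticities.
Buyer share = εs/(εs + |εd|) = 3.2/(3.2 + 2.2) = 16/27; seller share = |εd|/(εs + |εd|) = 11/27.
So producers capture 11/27 of the subsidy.

Producer share = 11/27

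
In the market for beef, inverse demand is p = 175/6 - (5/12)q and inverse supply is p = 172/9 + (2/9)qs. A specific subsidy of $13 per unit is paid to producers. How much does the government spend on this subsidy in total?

Government cost = 10790/23

Pre-subsidy: 175/6 - (5/12)q = 172/9 + (2/9)q gives q* = 362/23 and p* = 520/23.
With the subsidy, sellers receive ps = pb + 13 for each unit, where pb is the price buyers pay.
On the curves, pb = 175/6 - (5/12)q and ps = 172/9 + (2/9)q; the wedge ps − pb = 13 gives 172/9 + (2/9)q − (175/6 - (5/12)q) = 13, so q' = 830/23.
Then pb = 175/6 − (5/12)·(830/23) = 325/23 and ps = 172/9 + (2/9)·(830/23) = 624/23.
Government outlay = subsidy × quantity = 13 × 830/23 = 10790/23.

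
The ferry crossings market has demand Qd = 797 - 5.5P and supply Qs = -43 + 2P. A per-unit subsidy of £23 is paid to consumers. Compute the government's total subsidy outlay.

Pre-subsidy: 797 - 5.5P = -43 + 2P gives P* = 112, Q* = 181.
With the rebate, buyers effectively pay Pb = Ps − 23, where Ps is the price sellers receive.
Demand in terms of Ps becomes Qd = 797 − 5.5(Ps − 23) = 923.5 - 5.5Ps. Setting this equal to supply: 923.5 - 5.5Ps = -43 + 2Ps, so Ps = 1933/15.
Buyers pay Pb = 1933/15 − 23 = 1588/15; Q' = -43 + 2·(1933/15) = 3221/15.
Government outlay = subsidy × quantity = 23 × 3221/15 = 74083/15.

Government cost = 74083/15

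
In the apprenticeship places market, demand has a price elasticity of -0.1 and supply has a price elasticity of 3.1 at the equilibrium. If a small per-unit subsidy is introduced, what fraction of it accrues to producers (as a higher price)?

Producer share = 0.03125

For a small subsidy around the equilibrium, the benefit split depends on the relative slopes, which at a point are proportional to the elasticities.
Buyer share = εs/(εs + |εd|) = 3.1/(3.1 + 0.1) = 0.96875; seller share = |εd|/(εs + |εd|) = 0.03125.
So producers capture 0.03125 of the subsidy.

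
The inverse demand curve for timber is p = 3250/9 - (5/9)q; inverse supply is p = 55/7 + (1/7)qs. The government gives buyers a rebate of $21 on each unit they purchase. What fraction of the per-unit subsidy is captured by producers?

Pre-subsidy: 3250/9 - (5/9)q = 55/7 + (1/7)q gives q* = 22255/44 and p* = 3525/44.
With the rebate, buyers effectively pay pb = ps − 21, where ps is the price sellers receive.
On the curves, pb = 3250/9 - (5/9)q and ps = 55/7 + (1/7)q; the wedge ps − pb = 21 gives 55/7 + (1/7)q − (3250/9 - (5/9)q) = 21, so q' = 11789/22.
Then pb = 3250/9 − (5/9)·(11789/22) = 1395/22 and ps = 55/7 + (1/7)·(11789/22) = 1857/22.
Buyers' price falls by p* − pb = 3525/44 − 1395/22 = 735/44; sellers' price rises by ps − p* = 1857/22 − 3525/44 = 189/44.
So producers capture (189/44)/21 = 9/44 of each unit of subsidy.

Producer share = 9/44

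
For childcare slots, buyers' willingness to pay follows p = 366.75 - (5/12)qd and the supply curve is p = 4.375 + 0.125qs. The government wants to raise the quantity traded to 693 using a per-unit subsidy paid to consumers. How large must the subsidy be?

Required subsidy s = 13 per unit

At q = 693, from the demand curve buyers pay pb = 366.75 − (5/12)·693 = 78; from the supply curve sellers need ps = 4.375 + 0.125·693 = 91.
The subsidy must fill the gap: s = ps − pb = 91 − 78 = 13.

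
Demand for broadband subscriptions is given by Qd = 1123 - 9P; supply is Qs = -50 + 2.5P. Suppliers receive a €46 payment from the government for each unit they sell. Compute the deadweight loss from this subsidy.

Pre-subsidy: 1123 - 9P = -50 + 2.5P gives P* = 102, Q* = 205.
With the subsidy, sellers receive Ps = Pb + 46 for each unit, where Pb is the price buyers pay.
Supply in terms of Pb becomes Qs = -50 + 2.5(Pb + 46) = 65 + 2.5Pb. Setting this equal to demand: 1123 - 9Pb = 65 + 2.5Pb, so Pb = 92.
Sellers receive Ps = 92 + 46 = 138; Q' = 1123 − 9·92 = 295.
The subsidy expands output by 295 − 205 = 90 past the efficient level; on those units the gap between marginal cost and willingness to pay runs from 0 up to 46.
DWL = ½ × 46 × 90 = 2070.

Deadweight loss = €2070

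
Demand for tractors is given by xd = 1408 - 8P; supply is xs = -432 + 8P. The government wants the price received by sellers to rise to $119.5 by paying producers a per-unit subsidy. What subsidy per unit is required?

Required subsidy s = $9 per unit

At a seller price of 119.5, quantity supplied is -432 + 8·119.5 = 524.
Buyers absorb 524 only when they pay Pb with 1408 − 8·Pb = 524, i.e. Pb = 110.5.
s = Ps − Pb = 119.5 − 110.5 = 9.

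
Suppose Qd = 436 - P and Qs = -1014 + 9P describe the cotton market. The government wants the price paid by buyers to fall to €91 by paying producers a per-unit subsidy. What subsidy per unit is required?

Required subsidy s = €60 per unit

At a buyer price of 91, quantity demanded is 436 − 1·91 = 345.
Sellers supply 345 only when they receive Ps with -1014 + 9·Ps = 345, i.e. Ps = 151.
s = Ps − Pb = 151 − 91 = 60.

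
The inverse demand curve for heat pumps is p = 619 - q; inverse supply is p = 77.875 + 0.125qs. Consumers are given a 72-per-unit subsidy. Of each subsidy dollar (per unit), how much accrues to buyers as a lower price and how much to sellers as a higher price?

Buyers gain 64 per unit; sellers gain 8 per unit

Pre-subsidy: 619 - q = 77.875 + 0.125q gives q* = 481 and p* = 138.
With the rebate, buyers effectively pay pb = ps − 72, where ps is the price sellers receive.
On the curves, pb = 619 - q and ps = 77.875 + 0.125q; the wedge ps − pb = 72 gives 77.875 + 0.125q − (619 - q) = 72, so q' = 545.
Then pb = 619 − 1·545 = 74 and ps = 77.875 + 0.125·545 = 146.
Buyers' price falls by p* − pb = 138 − 74 = 64; sellers' price rises by ps − p* = 146 − 138 = 8.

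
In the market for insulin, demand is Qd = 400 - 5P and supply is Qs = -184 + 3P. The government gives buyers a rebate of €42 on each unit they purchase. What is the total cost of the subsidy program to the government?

Government cost = €4777.5

Pre-subsidy: 400 - 5P = -184 + 3P gives P* = 73, Q* = 35.
With the rebate, buyers effectively pay Pb = Ps − 42, where Ps is the price sellers receive.
Demand in terms of Ps becomes Qd = 400 − 5(Ps − 42) = 610 - 5Ps. Setting this equal to supply: 610 - 5Ps = -184 + 3Ps, so Ps = 99.25.
Buyers pay Pb = 99.25 − 42 = 57.25; Q' = -184 + 3·99.25 = 113.75.
Government outlay = subsidy × quantity = 42 × 113.75 = 4777.5.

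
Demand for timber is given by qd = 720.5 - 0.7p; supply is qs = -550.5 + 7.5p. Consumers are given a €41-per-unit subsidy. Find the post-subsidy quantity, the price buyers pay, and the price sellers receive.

q' = 638.25; buyers pay €117.5; sellers receive €158.5

Pre-subsidy: 720.5 - 0.7p = -550.5 + 7.5p gives p* = 155, q* = 612.
With the rebate, buyers effectively pay pb = ps − 41, where ps is the price sellers receive.
Demand in terms of ps becomes qd = 720.5 − 0.7(ps − 41) = 749.2 - 0.7ps. Setting this equal to supply: 749.2 - 0.7ps = -550.5 + 7.5ps, so ps = 158.5.
Buyers pay pb = 158.5 − 41 = 117.5; q' = -550.5 + 7.5·158.5 = 638.25.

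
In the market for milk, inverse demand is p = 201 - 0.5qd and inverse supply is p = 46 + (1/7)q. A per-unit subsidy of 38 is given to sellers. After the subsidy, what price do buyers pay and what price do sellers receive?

Buyers pay 458/9; sellers receive 800/9

Pre-subsidy: 201 - 0.5q = 46 + (1/7)q gives q* = 2170/9 and p* = 724/9.
With the subsidy, sellers receive ps = pb + 38 for each unit, where pb is the price buyers pay.
On the curves, pb = 201 - 0.5q and ps = 46 + (1/7)q; the wedge ps − pb = 38 gives 46 + (1/7)q − (201 - 0.5q) = 38, so q' = 2702/9.
Then pb = 201 − 0.5·(2702/9) = 458/9 and ps = 46 + (1/7)·(2702/9) = 800/9.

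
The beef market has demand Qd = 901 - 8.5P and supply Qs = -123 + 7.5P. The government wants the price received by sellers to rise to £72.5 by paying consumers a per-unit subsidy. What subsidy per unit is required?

At a seller price of 72.5, quantity supplied is -123 + 7.5·72.5 = 420.75.
Buyers absorb 420.75 only when they pay Pb with 901 − 8.5·Pb = 420.75, i.e. Pb = 56.5.
s = Ps − Pb = 72.5 − 56.5 = 16.

Required subsidy s = £16 per unit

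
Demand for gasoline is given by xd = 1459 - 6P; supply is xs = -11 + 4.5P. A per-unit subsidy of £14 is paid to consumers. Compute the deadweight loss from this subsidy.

Deadweight loss = £252

Pre-subsidy: 1459 - 6P = -11 + 4.5P gives P* = 140, x* = 619.
With the rebate, buyers effectively pay Pb = Ps − 14, where Ps is the price sellers receive.
Demand in terms of Ps becomes xd = 1459 − 6(Ps − 14) = 1543 - 6Ps. Setting this equal to supply: 1543 - 6Ps = -11 + 4.5Ps, so Ps = 148.
Buyers pay Pb = 148 − 14 = 134; x' = -11 + 4.5·148 = 655.
The subsidy expands output by 655 − 619 = 36 past the efficient level; on those units the gap between marginal cost and willingness to pay runs from 0 up to 14.
DWL = ½ × 14 × 36 = 252.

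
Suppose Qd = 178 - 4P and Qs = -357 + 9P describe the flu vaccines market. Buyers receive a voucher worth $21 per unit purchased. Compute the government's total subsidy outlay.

Government cost = 19530/13

Pre-subsidy: 178 - 4P = -357 + 9P gives P* = 535/13, Q* = 174/13.
With the rebate, buyers effectively pay Pb = Ps − 21, where Ps is the price sellers receive.
Demand in terms of Ps becomes Qd = 178 − 4(Ps − 21) = 262 - 4Ps. Setting this equal to supply: 262 - 4Ps = -357 + 9Ps, so Ps = 619/13.
Buyers pay Pb = 619/13 − 21 = 346/13; Q' = -357 + 9·(619/13) = 930/13.
Government outlay = subsidy × quantity = 21 × 930/13 = 19530/13.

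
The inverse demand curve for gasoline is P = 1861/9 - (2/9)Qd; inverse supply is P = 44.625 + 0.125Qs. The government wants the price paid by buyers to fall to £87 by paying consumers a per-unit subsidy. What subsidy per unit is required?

Required subsidy s = £25 per unit

At a buyer price of 87, quantity demanded is 930.5 − 4.5·87 = 539.
Sellers supply 539 only when they receive Ps = 44.625 + 0.125·539 = 112.
s = Ps − Pb = 112 − 87 = 25.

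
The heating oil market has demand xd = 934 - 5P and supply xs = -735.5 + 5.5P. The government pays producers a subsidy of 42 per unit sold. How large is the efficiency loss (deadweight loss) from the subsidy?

Pre-subsidy: 934 - 5P = -735.5 + 5.5P gives P* = 159, x* = 139.
With the subsidy, sellers receive Ps = Pb + 42 for each unit, where Pb is the price buyers pay.
Supply in terms of Pb becomes xs = -735.5 + 5.5(Pb + 42) = -504.5 + 5.5Pb. Setting this equal to demand: 934 - 5Pb = -504.5 + 5.5Pb, so Pb = 137.
Sellers receive Ps = 137 + 42 = 179; x' = 934 − 5·137 = 249.
The subsidy expands output by 249 − 139 = 110 past the efficient level; on those units the gap between marginal cost and willingness to pay runs from 0 up to 42.
DWL = ½ × 42 × 110 = 2310.

Deadweight loss = 2310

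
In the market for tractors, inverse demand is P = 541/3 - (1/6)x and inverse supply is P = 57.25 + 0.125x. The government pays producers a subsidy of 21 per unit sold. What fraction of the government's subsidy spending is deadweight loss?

DWL / government spending = 18/247

Pre-subsidy: 541/3 - (1/6)x = 57.25 + 0.125x gives x* = 422 and P* = 110.
With the subsidy, sellers receive Ps = Pb + 21 for each unit, where Pb is the price buyers pay.
On the curves, Pb = 541/3 - (1/6)x and Ps = 57.25 + 0.125x; the wedge Ps − Pb = 21 gives 57.25 + 0.125x − (541/3 - (1/6)x) = 21, so x' = 494.
Then Pb = 541/3 − (1/6)·494 = 98 and Ps = 57.25 + 0.125·494 = 119.
ΔCS = ½(422 + 494)(110 − 98) = 5496; ΔPS = ½(422 + 494)(119 − 110) = 4122.
Government spending = 21 × 494 = 10374.
DWL = ½ × 21 × (494 − 422) = 756; fraction = 756 / 10374 = 18/247.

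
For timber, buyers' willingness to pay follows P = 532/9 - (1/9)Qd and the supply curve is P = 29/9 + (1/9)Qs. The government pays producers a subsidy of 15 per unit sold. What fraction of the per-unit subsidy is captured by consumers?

Pre-subsidy: 532/9 - (1/9)Q = 29/9 + (1/9)Q gives Q* = 251.5 and P* = 187/6.
With the subsidy, sellers receive Ps = Pb + 15 for each unit, where Pb is the price buyers pay.
On the curves, Pb = 532/9 - (1/9)Q and Ps = 29/9 + (1/9)Q; the wedge Ps − Pb = 15 gives 29/9 + (1/9)Q − (532/9 - (1/9)Q) = 15, so Q' = 319.
Then Pb = 532/9 − (1/9)·319 = 71/3 and Ps = 29/9 + (1/9)·319 = 116/3.
Buyers' price falls by P* − Pb = 187/6 − 71/3 = 7.5; sellers' price rises by Ps − P* = 116/3 − 187/6 = 7.5.
So consumers capture 7.5/15 = 0.5 of each unit of subsidy.

Consumer share = 0.5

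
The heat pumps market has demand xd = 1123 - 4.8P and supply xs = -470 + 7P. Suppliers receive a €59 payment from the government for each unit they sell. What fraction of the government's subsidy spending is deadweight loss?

Pre-subsidy: 1123 - 4.8P = -470 + 7P gives P* = 135, x* = 475.
With the subsidy, sellers receive Ps = Pb + 59 for each unit, where Pb is the price buyers pay.
Supply in terms of Pb becomes xs = -470 + 7(Pb + 59) = -57 + 7Pb. Setting this equal to demand: 1123 - 4.8Pb = -57 + 7Pb, so Pb = 100.
Sellers receive Ps = 100 + 59 = 159; x' = 1123 − 4.8·100 = 643.
ΔCS = ½(475 + 643)(135 − 100) = 19565; ΔPS = ½(475 + 643)(159 − 135) = 13416.
Government spending = 59 × 643 = 37937.
DWL = ½ × 59 × (643 − 475) = 4956; fraction = 4956 / 37937 = 84/643.

DWL / government spending = 84/643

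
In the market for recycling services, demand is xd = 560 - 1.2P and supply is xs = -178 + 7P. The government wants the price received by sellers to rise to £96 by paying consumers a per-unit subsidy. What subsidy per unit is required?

At a seller price of 96, quantity supplied is -178 + 7·96 = 494.
Buyers absorb 494 only when they pay Pb with 560 − 1.2·Pb = 494, i.e. Pb = 55.
s = Ps − Pb = 96 − 55 = 41.

Required subsidy s = £41 per unit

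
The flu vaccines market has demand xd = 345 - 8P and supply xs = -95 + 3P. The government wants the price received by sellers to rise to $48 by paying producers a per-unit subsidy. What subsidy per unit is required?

Required subsidy s = $11 per unit

At a seller price of 48, quantity supplied is -95 + 3·48 = 49.
Buyers absorb 49 only when they pay Pb with 345 − 8·Pb = 49, i.e. Pb = 37.
s = Ps − Pb = 48 − 37 = 11.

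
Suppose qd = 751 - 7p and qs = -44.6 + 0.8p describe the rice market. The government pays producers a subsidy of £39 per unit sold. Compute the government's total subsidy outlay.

Government cost = £2535

Pre-subsidy: 751 - 7p = -44.6 + 0.8p gives p* = 102, q* = 37.
With the subsidy, sellers receive ps = pb + 39 for each unit, where pb is the price buyers pay.
Supply in terms of pb becomes qs = -44.6 + 0.8(pb + 39) = -13.4 + 0.8pb. Setting this equal to demand: 751 - 7pb = -13.4 + 0.8pb, so pb = 98.
Sellers receive ps = 98 + 39 = 137; q' = 751 − 7·98 = 65.
Government outlay = subsidy × quantity = 39 × 65 = 2535.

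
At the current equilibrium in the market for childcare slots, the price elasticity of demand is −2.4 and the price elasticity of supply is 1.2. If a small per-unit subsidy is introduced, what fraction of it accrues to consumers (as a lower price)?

Consumer share = 1/3

For a small subsidy around the equilibrium, the benefit split depends on the relative slopes, which at a point are proportional to the elasticities.
Buyer share = εs/(εs + |εd|) = 1.2/(1.2 + 2.4) = 1/3; seller share = |εd|/(εs + |εd|) = 2/3.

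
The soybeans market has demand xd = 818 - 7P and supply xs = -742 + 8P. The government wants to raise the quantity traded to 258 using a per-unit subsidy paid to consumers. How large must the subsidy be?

Required subsidy s = 45 per unit

At x = 258, invert demand for the buyer price: Pb = (818 − 258)/7 = 80; invert supply for the seller price: Ps = (258 − (-742))/8 = 125.
The subsidy must fill the gap: s = Ps − Pb = 125 − 80 = 45.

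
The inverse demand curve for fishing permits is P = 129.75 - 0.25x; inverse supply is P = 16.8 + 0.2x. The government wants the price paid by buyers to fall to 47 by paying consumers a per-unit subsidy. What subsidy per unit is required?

Required subsidy s = 36 per unit

At a buyer price of 47, quantity demanded is 519 − 4·47 = 331.
Sellers supply 331 only when they receive Ps = 16.8 + 0.2·331 = 83.
s = Ps − Pb = 83 − 47 = 36.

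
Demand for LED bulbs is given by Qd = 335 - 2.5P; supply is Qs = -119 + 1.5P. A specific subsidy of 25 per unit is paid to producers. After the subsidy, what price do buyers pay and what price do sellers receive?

Pre-subsidy: 335 - 2.5P = -119 + 1.5P gives P* = 113.5, Q* = 51.25.
With the subsidy, sellers receive Ps = Pb + 25 for each unit, where Pb is the price buyers pay.
Supply in terms of Pb becomes Qs = -119 + 1.5(Pb + 25) = -81.5 + 1.5Pb. Setting this equal to demand: 335 - 2.5Pb = -81.5 + 1.5Pb, so Pb = 104.125.
Sellers receive Ps = 104.125 + 25 = 129.125; Q' = 335 − 2.5·104.125 = 74.6875.

Buyers pay 104.125; sellers receive 129.125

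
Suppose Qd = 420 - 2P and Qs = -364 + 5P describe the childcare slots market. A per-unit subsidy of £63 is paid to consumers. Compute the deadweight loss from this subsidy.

Deadweight loss = £2835

Pre-subsidy: 420 - 2P = -364 + 5P gives P* = 112, Q* = 196.
With the rebate, buyers effectively pay Pb = Ps − 63, where Ps is the price sellers receive.
Demand in terms of Ps becomes Qd = 420 − 2(Ps − 63) = 546 - 2Ps. Setting this equal to supply: 546 - 2Ps = -364 + 5Ps, so Ps = 130.
Buyers pay Pb = 130 − 63 = 67; Q' = -364 + 5·130 = 286.
The subsidy expands output by 286 − 196 = 90 past the efficient level; on those units the gap between marginal cost and willingness to pay runs from 0 up to 63.
DWL = ½ × 63 × 90 = 2835.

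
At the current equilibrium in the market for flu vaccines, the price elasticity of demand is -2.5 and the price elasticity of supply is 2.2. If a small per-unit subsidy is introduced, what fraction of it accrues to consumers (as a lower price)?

Consumer share = 22/47

For a small subsidy around the equilibrium, the benefit split depends on the relative slopes, which at a point are proportional to the elasticities.
Buyer share = εs/(εs + |εd|) = 2.2/(2.2 + 2.5) = 22/47; seller share = |εd|/(εs + |εd|) = 25/47.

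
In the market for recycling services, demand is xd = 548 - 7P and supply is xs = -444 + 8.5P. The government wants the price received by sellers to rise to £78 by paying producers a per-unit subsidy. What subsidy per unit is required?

Required subsidy s = £31 per unit

At a seller price of 78, quantity supplied is -444 + 8.5·78 = 219.
Buyers absorb 219 only when they pay Pb with 548 − 7·Pb = 219, i.e. Pb = 47.
s = Ps − Pb = 78 − 47 = 31.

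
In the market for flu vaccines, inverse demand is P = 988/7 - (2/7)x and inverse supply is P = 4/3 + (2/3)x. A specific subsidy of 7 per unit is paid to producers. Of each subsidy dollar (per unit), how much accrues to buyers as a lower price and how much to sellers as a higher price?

Pre-subsidy: 988/7 - (2/7)x = 4/3 + (2/3)x gives x* = 146.8 and P* = 99.2.
With the subsidy, sellers receive Ps = Pb + 7 for each unit, where Pb is the price buyers pay.
On the curves, Pb = 988/7 - (2/7)x and Ps = 4/3 + (2/3)x; the wedge Ps − Pb = 7 gives 4/3 + (2/3)x − (988/7 - (2/7)x) = 7, so x' = 154.15.
Then Pb = 988/7 − (2/7)·154.15 = 97.1 and Ps = 4/3 + (2/3)·154.15 = 104.1.
Buyers' price falls by P* − Pb = 99.2 − 97.1 = 2.1; sellers' price rises by Ps − P* = 104.1 − 99.2 = 4.9.

Buyers gain 2.1 per unit; sellers gain 4.9 per unit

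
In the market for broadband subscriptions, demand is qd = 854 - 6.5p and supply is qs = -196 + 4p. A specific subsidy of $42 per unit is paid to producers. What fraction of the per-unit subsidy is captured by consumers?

Consumer share = 8/21

Pre-subsidy: 854 - 6.5p = -196 + 4p gives p* = 100, q* = 204.
With the subsidy, sellers receive ps = pb + 42 for each unit, where pb is the price buyers pay.
Supply in terms of pb becomes qs = -196 + 4(pb + 42) = -28 + 4pb. Setting this equal to demand: 854 - 6.5pb = -28 + 4pb, so pb = 84.
Sellers receive ps = 84 + 42 = 126; q' = 854 − 6.5·84 = 308.
Buyers' price falls by p* − pb = 100 − 84 = 16; sellers' price rises by ps − p* = 126 − 100 = 26.
So consumers capture 16/42 = 8/21 of each unit of subsidy.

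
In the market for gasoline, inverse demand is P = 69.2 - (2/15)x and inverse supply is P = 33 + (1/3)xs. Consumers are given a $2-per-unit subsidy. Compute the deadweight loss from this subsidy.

Deadweight loss = 30/7

Pre-subsidy: 69.2 - (2/15)x = 33 + (1/3)x gives x* = 543/7 and P* = 412/7.
With the rebate, buyers effectively pay Pb = Ps − 2, where Ps is the price sellers receive.
On the curves, Pb = 69.2 - (2/15)x and Ps = 33 + (1/3)x; the wedge Ps − Pb = 2 gives 33 + (1/3)x − (69.2 - (2/15)x) = 2, so x' = 573/7.
Then Pb = 69.2 − (2/15)·(573/7) = 408/7 and Ps = 33 + (1/3)·(573/7) = 422/7.
The subsidy expands output by 573/7 − 543/7 = 30/7 past the efficient level; on those units the gap between marginal cost and willingness to pay runs from 0 up to 2.
DWL = ½ × 2 × 30/7 = 30/7.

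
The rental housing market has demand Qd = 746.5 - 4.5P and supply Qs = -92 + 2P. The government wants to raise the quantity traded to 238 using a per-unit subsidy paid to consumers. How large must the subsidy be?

Required subsidy s = 52 per unit

At Q = 238, invert demand for the buyer price: Pb = (746.5 − 238)/4.5 = 113; invert supply for the seller price: Ps = (238 − (-92))/2 = 165.
The subsidy must fill the gap: s = Ps − Pb = 165 − 113 = 52.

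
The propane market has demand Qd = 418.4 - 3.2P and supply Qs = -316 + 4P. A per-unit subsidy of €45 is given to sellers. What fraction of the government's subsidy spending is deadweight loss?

DWL / government spending = 10/43

Pre-subsidy: 418.4 - 3.2P = -316 + 4P gives P* = 102, Q* = 92.
With the subsidy, sellers receive Ps = Pb + 45 for each unit, where Pb is the price buyers pay.
Supply in terms of Pb becomes Qs = -316 + 4(Pb + 45) = -136 + 4Pb. Setting this equal to demand: 418.4 - 3.2Pb = -136 + 4Pb, so Pb = 77.
Sellers receive Ps = 77 + 45 = 122; Q' = 418.4 − 3.2·77 = 172.
ΔCS = ½(92 + 172)(102 − 77) = 3300; ΔPS = ½(92 + 172)(122 − 102) = 2640.
Government spending = 45 × 172 = 7740.
DWL = ½ × 45 × (172 − 92) = 1800; fraction = 1800 / 7740 = 10/43.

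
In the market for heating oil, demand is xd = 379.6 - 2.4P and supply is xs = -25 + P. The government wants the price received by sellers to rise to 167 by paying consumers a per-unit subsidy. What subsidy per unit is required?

Required subsidy s = 68 per unit

At a seller price of 167, quantity supplied is -25 + 1·167 = 142.
Buyers absorb 142 only when they pay Pb with 379.6 − 2.4·Pb = 142, i.e. Pb = 99.
s = Ps − Pb = 167 − 99 = 68.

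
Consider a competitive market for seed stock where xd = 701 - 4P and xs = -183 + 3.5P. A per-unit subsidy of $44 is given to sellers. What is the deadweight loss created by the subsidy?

Pre-subsidy: 701 - 4P = -183 + 3.5P gives P* = 1768/15, x* = 3443/15.
With the subsidy, sellers receive Ps = Pb + 44 for each unit, where Pb is the price buyers pay.
Supply in terms of Pb becomes xs = -183 + 3.5(Pb + 44) = -29 + 3.5Pb. Setting this equal to demand: 701 - 4Pb = -29 + 3.5Pb, so Pb = 292/3.
Sellers receive Ps = 292/3 + 44 = 424/3; x' = 701 − 4·(292/3) = 935/3.
The subsidy expands output by 935/3 − 3443/15 = 1232/15 past the efficient level; on those units the gap between marginal cost and willingness to pay runs from 0 up to 44.
DWL = ½ × 44 × 1232/15 = 27104/15.

Deadweight loss = 27104/15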